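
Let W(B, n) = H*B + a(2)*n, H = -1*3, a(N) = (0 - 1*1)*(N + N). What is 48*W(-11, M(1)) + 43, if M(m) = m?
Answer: 1435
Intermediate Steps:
a(N) = -2*N (a(N) = (0 - 1)*(2*N) = -2*N)
H = -3
W(B, n) = -4*n - 3*B (W(B, n) = -3*B + (-2*2)*n = -3*B - 4*n = -4*n - 3*B)
48*W(-11, M(1)) + 43 = 48*(-4*1 - 3*(-11)) + 43 = 48*(-4 + 33) + 43 = 48*29 + 43 = 1392 + 43 = 1435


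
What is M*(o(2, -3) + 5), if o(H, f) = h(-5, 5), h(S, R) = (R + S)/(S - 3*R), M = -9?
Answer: -45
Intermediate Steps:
h(S, R) = (R + S)/(S - 3*R)
o(H, f) = 0 (o(H, f) = (-1*5 - 1*(-5))/(-1*(-5) + 3*5) = (-5 + 5)/(5 + 15) = 0/20 = (1/20)*0 = 0)
M*(o(2, -3) + 5) = -9*(0 + 5) = -9*5 = -45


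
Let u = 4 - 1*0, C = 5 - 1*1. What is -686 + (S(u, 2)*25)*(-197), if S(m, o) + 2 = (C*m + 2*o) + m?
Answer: -109036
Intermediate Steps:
C = 4 (C = 5 - 1 = 4)
u = 4 (u = 4 + 0 = 4)
S(m, o) = -2 + 2*o + 5*m (S(m, o) = -2 + ((4*m + 2*o) + m) = -2 + ((2*o + 4*m) + m) = -2 + (2*o + 5*m) = -2 + 2*o + 5*m)
-686 + (S(u, 2)*25)*(-197) = -686 + ((-2 + 2*2 + 5*4)*25)*(-197) = -686 + ((-2 + 4 + 20)*25)*(-197) = -686 + (22*25)*(-197) = -686 + 550*(-197) = -686 - 108350 = -109036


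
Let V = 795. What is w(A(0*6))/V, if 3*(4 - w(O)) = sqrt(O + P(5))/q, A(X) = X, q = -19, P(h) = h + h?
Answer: 4/795 + sqrt(10)/45315 ≈ 0.0051012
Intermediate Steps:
P(h) = 2*h
w(O) = 4 + sqrt(10 + O)/57 (w(O) = 4 - sqrt(O + 2*5)/(3*(-19)) = 4 - sqrt(O + 10)*(-1)/(3*19) = 4 - sqrt(10 + O)*(-1)/(3*19) = 4 - (-1)*sqrt(10 + O)/57 = 4 + sqrt(10 + O)/57)
w(A(0*6))/V = (4 + sqrt(10 + 0*6)/57)/795 = (4 + sqrt(10 + 0)/57)*(1/795) = (4 + sqrt(10)/57)*(1/795) = 4/795 + sqrt(10)/45315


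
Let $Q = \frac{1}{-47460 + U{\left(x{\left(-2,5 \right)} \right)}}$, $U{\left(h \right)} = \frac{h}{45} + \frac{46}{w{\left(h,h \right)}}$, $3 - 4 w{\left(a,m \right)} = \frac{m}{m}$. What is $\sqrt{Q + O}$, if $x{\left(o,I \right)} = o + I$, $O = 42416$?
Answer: $\frac{\sqrt{21413176758238391}}{710519} \approx 205.95$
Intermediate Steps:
$w{\left(a,m \right)} = \frac{1}{2}$ ($w{\left(a,m \right)} = \frac{3}{4} - \frac{m \frac{1}{m}}{4} = \frac{3}{4} - \frac{1}{4} = \frac{1}{2}$)
$x{\left(o,I \right)} = I + o$
$U{\left(h \right)} = 92 + \frac{h}{45}$ ($U{\left(h \right)} = \frac{h}{45} + 46 \frac{1}{\frac{1}{2}} = h \frac{1}{45} + 46 \cdot 2 = \frac{h}{45} + 92 = 92 + \frac{h}{45}$)
$Q = - \frac{15}{710519}$ ($Q = \frac{1}{-47460 + \left(92 + \frac{5 - 2}{45}\right)} = \frac{1}{-47460 + \left(92 + \frac{1}{45} \cdot 3\right)} = \frac{1}{-47460 + \left(92 + \frac{1}{15}\right)} = \frac{1}{-47460 + \frac{1381}{15}} = \frac{1}{- \frac{710519}{15}} = - \frac{15}{710519} \approx -2.1111 \cdot 10^{-5}$)
$\sqrt{Q + O} = \sqrt{- \frac{15}{710519} + 42416} = \sqrt{\frac{30137373889}{710519}} = \frac{\sqrt{21413176758238391}}{710519}$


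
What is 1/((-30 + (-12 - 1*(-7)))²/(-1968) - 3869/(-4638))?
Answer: 507088/107369 ≈ 4.7229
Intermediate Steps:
1/((-30 + (-12 - 1*(-7)))²/(-1968) - 3869/(-4638)) = 1/((-30 + (-12 + 7))²*(-1/1968) - 3869*(-1/4638)) = 1/((-30 - 5)²*(-1/1968) + 3869/4638) = 1/((-35)²*(-1/1968) + 3869/4638) = 1/(1225*(-1/1968) + 3869/4638) = 1/(-1225/1968 + 3869/4638) = 1/(107369/507088) = 507088/107369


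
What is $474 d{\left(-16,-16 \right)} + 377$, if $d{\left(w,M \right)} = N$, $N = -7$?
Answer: $-2941$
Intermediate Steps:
$d{\left(w,M \right)} = -7$
$474 d{\left(-16,-16 \right)} + 377 = 474 \left(-7\right) + 377 = -3318 + 377 = -2941$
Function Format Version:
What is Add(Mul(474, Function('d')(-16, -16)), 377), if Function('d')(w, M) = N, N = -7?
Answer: -2941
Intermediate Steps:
Function('d')(w, M) = -7
Add(Mul(474, Function('d')(-16, -16)), 377) = Add(Mul(474, -7), 377) = Add(-3318, 377) = -2941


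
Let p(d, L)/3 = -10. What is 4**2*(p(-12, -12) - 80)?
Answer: -1760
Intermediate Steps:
p(d, L) = -30 (p(d, L) = 3*(-10) = -30)
4**2*(p(-12, -12) - 80) = 4**2*(-30 - 80) = 16*(-110) = -1760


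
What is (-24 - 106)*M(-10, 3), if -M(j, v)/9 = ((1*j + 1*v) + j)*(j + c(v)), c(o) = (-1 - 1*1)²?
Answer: 119340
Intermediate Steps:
c(o) = 4 (c(o) = (-1 - 1)² = (-2)² = 4)
M(j, v) = -9*(4 + j)*(v + 2*j) (M(j, v) = -9*((1*j + 1*v) + j)*(j + 4) = -9*((j + v) + j)*(4 + j) = -9*(v + 2*j)*(4 + j) = -9*(4 + j)*(v + 2*j))
(-24 - 106)*M(-10, 3) = (-24 - 106)*(-72*(-10) - 36*3 - 18*(-10)² - 9*(-10)*3) = -130*(720 - 108 - 18*100 + 270) = -130*(720 - 108 - 1800 + 270) = -130*(-918) = 119340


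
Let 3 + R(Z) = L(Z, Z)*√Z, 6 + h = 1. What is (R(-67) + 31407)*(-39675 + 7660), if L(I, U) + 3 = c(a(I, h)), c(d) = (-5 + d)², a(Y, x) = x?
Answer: -1005399060 - 3105455*I*√67 ≈ -1.0054e+9 - 2.5419e+7*I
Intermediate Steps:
h = -5 (h = -6 + 1 = -5)
L(I, U) = 97 (L(I, U) = -3 + (-5 - 5)² = -3 + (-10)² = -3 + 100 = 97)
R(Z) = -3 + 97*√Z
(R(-67) + 31407)*(-39675 + 7660) = ((-3 + 97*√(-67)) + 31407)*(-39675 + 7660) = ((-3 + 97*(I*√67)) + 31407)*(-32015) = ((-3 + 97*I*√67) + 31407)*(-32015) = (31404 + 97*I*√67)*(-32015) = -1005399060 - 3105455*I*√67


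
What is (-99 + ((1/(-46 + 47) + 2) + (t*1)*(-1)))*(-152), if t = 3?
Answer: 15048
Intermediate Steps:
(-99 + ((1/(-46 + 47) + 2) + (t*1)*(-1)))*(-152) = (-99 + ((1/(-46 + 47) + 2) + (3*1)*(-1)))*(-152) = (-99 + ((1/1 + 2) + 3*(-1)))*(-152) = (-99 + ((1 + 2) - 3))*(-152) = (-99 + (3 - 3))*(-152) = (-99 + 0)*(-152) = -99*(-152) = 15048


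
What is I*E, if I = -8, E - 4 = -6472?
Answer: 51744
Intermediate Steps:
E = -6468 (E = 4 - 6472 = -6468)
I*E = -8*(-6468) = 51744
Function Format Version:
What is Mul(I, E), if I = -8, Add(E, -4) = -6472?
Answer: 51744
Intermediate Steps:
E = -6468 (E = Add(4, -6472) = -6468)
Mul(I, E) = Mul(-8, -6468) = 51744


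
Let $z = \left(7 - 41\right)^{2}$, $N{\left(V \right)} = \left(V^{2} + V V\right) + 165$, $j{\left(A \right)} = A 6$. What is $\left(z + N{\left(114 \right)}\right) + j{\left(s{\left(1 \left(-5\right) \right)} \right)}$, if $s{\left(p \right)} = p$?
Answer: $27283$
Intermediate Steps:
$j{\left(A \right)} = 6 A$
$N{\left(V \right)} = 165 + 2 V^{2}$ ($N{\left(V \right)} = \left(V^{2} + V^{2}\right) + 165 = 2 V^{2} + 165 = 165 + 2 V^{2}$)
$z = 1156$ ($z = \left(-34\right)^{2} = 1156$)
$\left(z + N{\left(114 \right)}\right) + j{\left(s{\left(1 \left(-5\right) \right)} \right)} = \left(1156 + \left(165 + 2 \cdot 114^{2}\right)\right) + 6 \cdot 1 \left(-5\right) = \left(1156 + \left(165 + 2 \cdot 12996\right)\right) + 6 \left(-5\right) = \left(1156 + \left(165 + 25992\right)\right) - 30 = \left(1156 + 26157\right) - 30 = 27313 - 30 = 27283$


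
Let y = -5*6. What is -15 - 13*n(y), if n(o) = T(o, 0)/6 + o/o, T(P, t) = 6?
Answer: -41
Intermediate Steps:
y = -30
n(o) = 2 (n(o) = 6/6 + o/o = 6*(⅙) + 1 = 1 + 1 = 2)
-15 - 13*n(y) = -15 - 13*2 = -15 - 26 = -41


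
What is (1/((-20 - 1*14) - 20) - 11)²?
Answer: 354025/2916 ≈ 121.41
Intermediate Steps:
(1/((-20 - 1*14) - 20) - 11)² = (1/((-20 - 14) - 20) - 11)² = (1/(-34 - 20) - 11)² = (1/(-54) - 11)² = (-1/54 - 11)² = (-595/54)² = 354025/2916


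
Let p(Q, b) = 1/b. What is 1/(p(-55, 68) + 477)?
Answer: 68/32437 ≈ 0.0020964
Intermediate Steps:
1/(p(-55, 68) + 477) = 1/(1/68 + 477) = 1/(32437/68) = 68/32437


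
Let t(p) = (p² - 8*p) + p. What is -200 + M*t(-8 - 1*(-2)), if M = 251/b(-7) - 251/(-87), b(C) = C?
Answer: -562680/203 ≈ -2771.8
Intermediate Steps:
t(p) = p² - 7*p
M = -20080/609 (M = 251/(-7) - 251/(-87) = 251*(-⅐) - 251*(-1/87) = -251/7 + 251/87 = -20080/609 ≈ -32.972)
-200 + M*t(-8 - 1*(-2)) = -200 - 20080*(-8 - 1*(-2))*(-7 + (-8 - 1*(-2)))/609 = -200 - 20080*(-8 + 2)*(-7 + (-8 + 2))/609 = -200 - (-40160)*(-7 - 6)/203 = -200 - (-40160)*(-13)/203 = -200 - 20080/609*78 = -200 - 522080/203 = -562680/203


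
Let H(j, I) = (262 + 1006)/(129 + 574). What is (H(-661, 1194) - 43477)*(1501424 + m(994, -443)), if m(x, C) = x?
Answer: -45918495986334/703 ≈ -6.5318e+10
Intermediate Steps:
H(j, I) = 1268/703
(H(-661, 1194) - 43477)*(1501424 + m(994, -443)) = (1268/703 - 43477)*(1501424 + 994) = -30563063/703*1502418 = -45918495986334/703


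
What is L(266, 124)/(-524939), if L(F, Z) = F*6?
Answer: -1596/524939 ≈ -0.0030404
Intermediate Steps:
L(F, Z) = 6*F
L(266, 124)/(-524939) = (6*266)/(-524939) = 1596*(-1/524939) = -1596/524939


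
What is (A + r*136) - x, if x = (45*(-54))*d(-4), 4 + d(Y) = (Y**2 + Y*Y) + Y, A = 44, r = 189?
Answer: 84068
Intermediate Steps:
d(Y) = -4 + Y + 2*Y**2 (d(Y) = -4 + ((Y**2 + Y*Y) + Y) = -4 + ((Y**2 + Y**2) + Y) = -4 + (2*Y**2 + Y) = -4 + (Y + 2*Y**2) = -4 + Y + 2*Y**2)
x = -58320 (x = (45*(-54))*(-4 - 4 + 2*(-4)**2) = -2430*(-4 - 4 + 2*16) = -2430*(-4 - 4 + 32) = -2430*24 = -58320)
(A + r*136) - x = (44 + 189*136) - 1*(-58320) = (44 + 25704) + 58320 = 25748 + 58320 = 84068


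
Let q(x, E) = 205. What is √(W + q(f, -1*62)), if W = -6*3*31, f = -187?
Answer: I*√353 ≈ 18.788*I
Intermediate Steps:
W = -558 (W = -18*31 = -558)
√(W + q(f, -1*62)) = √(-558 + 205) = √(-353) = I*√353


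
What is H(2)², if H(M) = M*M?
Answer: 16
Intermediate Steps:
H(M) = M²
H(2)² = (2²)² = 4² = 16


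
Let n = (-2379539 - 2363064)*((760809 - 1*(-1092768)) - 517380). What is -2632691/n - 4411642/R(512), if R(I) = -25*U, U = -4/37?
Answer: -517200879951492428657/316852595039550 ≈ -1.6323e+6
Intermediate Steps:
U = -4/37 (U = -4*1/37 = -4/37 ≈ -0.10811)
R(I) = 100/37 (R(I) = -25*(-4/37) = 100/37)
n = -6337051900791 (n = -4742603*((760809 + 1092768) - 517380) = -4742603*(1853577 - 517380) = -4742603*1336197 = -6337051900791)
-2632691/n - 4411642/R(512) = -2632691/(-6337051900791) - 4411642/100/37 = -2632691*(-1/6337051900791) - 4411642*37/100 = 2632691/6337051900791 - 81615377/50 = -517200879951492428657/316852595039550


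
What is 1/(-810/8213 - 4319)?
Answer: -8213/35472757 ≈ -0.00023153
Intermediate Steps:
1/(-810/8213 - 4319) = 1/(-35472757/8213) = -8213/35472757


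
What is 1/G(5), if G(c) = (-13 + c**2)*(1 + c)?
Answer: 1/72 ≈ 0.013889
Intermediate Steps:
G(c) = (1 + c)*(-13 + c**2)
1/G(5) = 1/(-13 + 5**2 + 5**3 - 13*5) = 1/(-13 + 25 + 125 - 65) = 1/72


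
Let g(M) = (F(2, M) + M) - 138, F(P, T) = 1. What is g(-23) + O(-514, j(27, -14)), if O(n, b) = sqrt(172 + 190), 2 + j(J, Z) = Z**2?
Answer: -160 + sqrt(362) ≈ -140.97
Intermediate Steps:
j(J, Z) = -2 + Z**2
O(n, b) = sqrt(362)
g(M) = -137 + M (g(M) = (1 + M) - 138 = -137 + M)
g(-23) + O(-514, j(27, -14)) = (-137 - 23) + sqrt(362) = -160 + sqrt(362)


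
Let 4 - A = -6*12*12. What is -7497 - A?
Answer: -8365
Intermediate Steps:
A = 868 (A = 4 - (-6*12)*12 = 4 - (-72)*12 = 4 - 1*(-864) = 4 + 864 = 868)
-7497 - A = -7497 - 1*868 = -7497 - 868 = -8365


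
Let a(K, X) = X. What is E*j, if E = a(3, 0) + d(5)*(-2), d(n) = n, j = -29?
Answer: 290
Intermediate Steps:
E = -10 (E = 0 + 5*(-2) = 0 - 10 = -10)
E*j = -10*(-29) = 290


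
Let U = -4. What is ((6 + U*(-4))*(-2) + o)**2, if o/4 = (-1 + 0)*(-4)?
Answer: 784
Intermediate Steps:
o = 16 (o = 4*((-1 + 0)*(-4)) = 4*(-1*(-4)) = 4*4 = 16)
((6 + U*(-4))*(-2) + o)**2 = ((6 - 4*(-4))*(-2) + 16)**2 = ((6 + 16)*(-2) + 16)**2 = (22*(-2) + 16)**2 = (-44 + 16)**2 = (-28)**2 = 784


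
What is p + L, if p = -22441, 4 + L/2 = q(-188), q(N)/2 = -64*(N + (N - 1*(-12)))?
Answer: 70735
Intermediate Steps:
q(N) = -1536 - 256*N (q(N) = 2*(-64*(N + (N - 1*(-12)))) = 2*(-64*(N + (N + 12))) = 2*(-64*(N + (12 + N))) = 2*(-64*(12 + 2*N)) = 2*(-768 - 128*N) = -1536 - 256*N)
L = 93176 (L = -8 + 2*(-1536 - 256*(-188)) = -8 + 2*(-1536 + 48128) = -8 + 2*46592 = -8 + 93184 = 93176)
p + L = -22441 + 93176 = 70735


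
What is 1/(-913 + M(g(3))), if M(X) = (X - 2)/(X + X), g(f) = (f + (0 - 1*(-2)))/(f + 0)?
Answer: -10/9131 ≈ -0.0010952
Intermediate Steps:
g(f) = (2 + f)/f (g(f) = (f + (0 + 2))/f = (f + 2)/f = (2 + f)/f)
M(X) = (-2 + X)/(2*X) (M(X) = (-2 + X)/((2*X)) = (-2 + X)*(1/(2*X)) = (-2 + X)/(2*X))
1/(-913 + M(g(3))) = 1/(-913 + (-2 + (2 + 3)/3)/(2*(((2 + 3)/3)))) = 1/(-913 + (-2 + (⅓)*5)/(2*(((⅓)*5)))) = 1/(-913 + (-2 + 5/3)/(2*(5/3))) = 1/(-913 + (½)*(⅗)*(-⅓)) = 1/(-913 - ⅒) = 1/(-9131/10) = -10/9131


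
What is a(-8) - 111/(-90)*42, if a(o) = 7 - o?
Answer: 334/5 ≈ 66.800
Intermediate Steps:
a(-8) - 111/(-90)*42 = (7 - 1*(-8)) - 111/(-90)*42 = (7 + 8) - 111*(-1/90)*42 = 15 + (37/30)*42 = 15 + 259/5 = 334/5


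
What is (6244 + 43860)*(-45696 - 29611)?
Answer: -3773181928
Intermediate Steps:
(6244 + 43860)*(-45696 - 29611) = 50104*(-75307) = -3773181928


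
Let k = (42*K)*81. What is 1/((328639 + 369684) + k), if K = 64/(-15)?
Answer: 5/3419039 ≈ 1.4624e-6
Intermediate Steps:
K = -64/15 (K = 64*(-1/15) = -64/15 ≈ -4.2667)
k = -72576/5 (k = (42*(-64/15))*81 = -896/5*81 = -72576/5 ≈ -14515.)
1/((328639 + 369684) + k) = 1/((328639 + 369684) - 72576/5) = 1/(698323 - 72576/5) = 1/(3419039/5) = 5/3419039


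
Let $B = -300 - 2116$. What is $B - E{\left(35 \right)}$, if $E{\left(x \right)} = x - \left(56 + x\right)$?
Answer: $-2360$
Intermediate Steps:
$E{\left(x \right)} = -56$
$B = -2416$ ($B = -300 - 2116 = -2416$)
$B - E{\left(35 \right)} = -2416 - -56 = -2416 + 56 = -2360$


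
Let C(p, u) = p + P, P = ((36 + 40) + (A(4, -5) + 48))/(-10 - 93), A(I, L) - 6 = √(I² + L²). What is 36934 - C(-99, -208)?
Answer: 3814529/103 + √41/103 ≈ 37034.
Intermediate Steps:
A(I, L) = 6 + √(I² + L²)
P = -130/103 - √41/103 (P = ((36 + 40) + ((6 + √(4² + (-5)²)) + 48))/(-10 - 93) = (76 + ((6 + √(16 + 25)) + 48))/(-103) = (76 + ((6 + √41) + 48))*(-1/103) = (76 + (54 + √41))*(-1/103) = (130 + √41)*(-1/103) = -130/103 - √41/103 ≈ -1.3243)
C(p, u) = -130/103 + p - √41/103 (C(p, u) = p + (-130/103 - √41/103) = -130/103 + p - √41/103)
36934 - C(-99, -208) = 36934 - (-130/103 - 99 - √41/103) = 36934 - (-10327/103 - √41/103) = 36934 + (10327/103 + √41/103) = 3814529/103 + √41/103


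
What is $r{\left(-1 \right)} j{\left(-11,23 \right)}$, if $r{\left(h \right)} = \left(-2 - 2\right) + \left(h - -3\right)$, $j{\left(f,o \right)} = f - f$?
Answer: $0$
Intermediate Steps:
$j{\left(f,o \right)} = 0$
$r{\left(h \right)} = -1 + h$ ($r{\left(h \right)} = -4 + \left(h + 3\right) = -4 + \left(3 + h\right) = -1 + h$)
$r{\left(-1 \right)} j{\left(-11,23 \right)} = \left(-1 - 1\right) 0 = \left(-2\right) 0 = 0$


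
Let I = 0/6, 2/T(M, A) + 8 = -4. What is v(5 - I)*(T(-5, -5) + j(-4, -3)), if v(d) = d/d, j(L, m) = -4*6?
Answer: -145/6 ≈ -24.167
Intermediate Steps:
T(M, A) = -⅙ (T(M, A) = 2/(-8 - 4) = 2/(-12) = 2*(-1/12) = -⅙)
j(L, m) = -24
I = 0 (I = 0*(⅙) = 0)
v(d) = 1
v(5 - I)*(T(-5, -5) + j(-4, -3)) = 1*(-⅙ - 24) = 1*(-145/6) = -145/6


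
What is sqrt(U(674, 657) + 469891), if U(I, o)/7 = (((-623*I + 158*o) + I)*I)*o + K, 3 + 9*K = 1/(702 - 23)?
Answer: I*sqrt(82794417784953053)/291 ≈ 9.888e+5*I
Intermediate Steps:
K = -2036/6111 (K = -1/3 + 1/(9*(702 - 23)) = -1/3 + (1/9)/679 = -1/3 + (1/9)*(1/679) = -1/3 + 1/6111 = -2036/6111 ≈ -0.33317)
U(I, o) = -2036/873 + 7*I*o*(-622*I + 158*o) (U(I, o) = 7*((((-623*I + 158*o) + I)*I)*o - 2036/6111) = 7*(((-622*I + 158*o)*I)*o - 2036/6111) = 7*((I*(-622*I + 158*o))*o - 2036/6111) = 7*(I*o*(-622*I + 158*o) - 2036/6111) = 7*(-2036/6111 + I*o*(-622*I + 158*o)) = -2036/873 + 7*I*o*(-622*I + 158*o))
sqrt(U(674, 657) + 469891) = sqrt((-2036/873 - 4354*657*674**2 + 1106*674*657**2) + 469891) = sqrt((-2036/873 - 4354*657*454276 + 1106*674*431649) + 469891) = sqrt((-2036/873 - 1299491931528 + 321770157156) + 469891) = sqrt(-853551109028792/873 + 469891) = sqrt(-853550698813949/873) = I*sqrt(82794417784953053)/291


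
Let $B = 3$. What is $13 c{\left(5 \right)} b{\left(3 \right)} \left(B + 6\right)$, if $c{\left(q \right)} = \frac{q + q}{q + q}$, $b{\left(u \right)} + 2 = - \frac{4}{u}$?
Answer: $-390$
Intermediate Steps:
$b{\left(u \right)} = -2 - \frac{4}{u}$
$c{\left(q \right)} = 1$ ($c{\left(q \right)} = \frac{2 q}{2 q} = 2 q \frac{1}{2 q} = 1$)
$13 c{\left(5 \right)} b{\left(3 \right)} \left(B + 6\right) = 13 \cdot 1 \left(-2 - \frac{4}{3}\right) \left(3 + 6\right) = 13 \left(-2 - \frac{4}{3}\right) 9 = 13 \left(\left(- \frac{10}{3}\right) 9\right) = 13 \left(-30\right) = -390$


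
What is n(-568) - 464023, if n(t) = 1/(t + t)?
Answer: -527130129/1136 ≈ -4.6402e+5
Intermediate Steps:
n(t) = 1/(2*t)
n(-568) - 464023 = (½)/(-568) - 464023 = (½)*(-1/568) - 464023 = -1/1136 - 464023 = -527130129/1136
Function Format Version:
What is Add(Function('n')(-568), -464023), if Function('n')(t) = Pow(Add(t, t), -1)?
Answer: Rational(-527130129, 1136) ≈ -4.6402e+5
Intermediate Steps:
Function('n')(t) = Mul(Rational(1, 2), Pow(t, -1)) (Function('n')(t) = Pow(Mul(2, t), -1) = Mul(Rational(1, 2), Pow(t, -1)))
Add(Function('n')(-568), -464023) = Add(Mul(Rational(1, 2), Pow(-568, -1)), -464023) = Add(Mul(Rational(1, 2), Rational(-1, 568)), -464023) = Add(Rational(-1, 1136), -464023) = Rational(-527130129, 1136)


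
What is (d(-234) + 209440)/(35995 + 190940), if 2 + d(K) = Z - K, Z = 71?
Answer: 209743/226935 ≈ 0.92424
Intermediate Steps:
d(K) = 69 - K (d(K) = -2 + (71 - K) = 69 - K)
(d(-234) + 209440)/(35995 + 190940) = ((69 - 1*(-234)) + 209440)/(35995 + 190940) = ((69 + 234) + 209440)/226935 = (303 + 209440)*(1/226935) = 209743*(1/226935) = 209743/226935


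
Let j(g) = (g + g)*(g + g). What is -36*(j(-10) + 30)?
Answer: -15480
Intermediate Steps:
j(g) = 4*g**2 (j(g) = (2*g)*(2*g) = 4*g**2)
-36*(j(-10) + 30) = -36*(4*(-10)**2 + 30) = -36*(4*100 + 30) = -36*(400 + 30) = -36*430 = -15480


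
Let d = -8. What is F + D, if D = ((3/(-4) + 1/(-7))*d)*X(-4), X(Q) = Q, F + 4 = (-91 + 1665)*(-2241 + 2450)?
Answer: 2302534/7 ≈ 3.2893e+5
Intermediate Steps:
F = 328962 (F = -4 + (-91 + 1665)*(-2241 + 2450) = -4 + 1574*209 = -4 + 328966 = 328962)
D = -200/7 (D = ((3/(-4) + 1/(-7))*(-8))*(-4) = ((3*(-¼) + 1*(-⅐))*(-8))*(-4) = ((-¾ - ⅐)*(-8))*(-4) = -25/28*(-8)*(-4) = (50/7)*(-4) = -200/7 ≈ -28.571)
F + D = 328962 - 200/7 = 2302534/7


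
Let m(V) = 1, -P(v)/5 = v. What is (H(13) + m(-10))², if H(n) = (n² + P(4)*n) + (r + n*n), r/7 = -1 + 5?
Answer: 11449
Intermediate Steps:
P(v) = -5*v
r = 28 (r = 7*(-1 + 5) = 7*4 = 28)
H(n) = 28 - 20*n + 2*n² (H(n) = (n² + (-5*4)*n) + (28 + n*n) = (n² - 20*n) + (28 + n²) = 28 - 20*n + 2*n²)
(H(13) + m(-10))² = ((28 - 20*13 + 2*13²) + 1)² = ((28 - 260 + 2*169) + 1)² = ((28 - 260 + 338) + 1)² = (106 + 1)² = 107² = 11449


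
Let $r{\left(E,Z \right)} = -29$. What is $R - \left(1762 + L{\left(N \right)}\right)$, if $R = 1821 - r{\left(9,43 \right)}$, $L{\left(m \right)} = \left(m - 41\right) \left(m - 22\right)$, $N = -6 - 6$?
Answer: $-1714$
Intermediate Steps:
$N = -12$ ($N = -6 - 6 = -12$)
$L{\left(m \right)} = \left(-41 + m\right) \left(-22 + m\right)$
$R = 1850$ ($R = 1821 - -29 = 1821 + 29 = 1850$)
$R - \left(1762 + L{\left(N \right)}\right) = 1850 - \left(2808 + 756\right) = 1850 - 3564 = -1714$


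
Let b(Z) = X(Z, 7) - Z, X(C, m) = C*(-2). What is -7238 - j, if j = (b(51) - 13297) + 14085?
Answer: -7873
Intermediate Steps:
X(C, m) = -2*C
b(Z) = -3*Z (b(Z) = -2*Z - Z = -3*Z)
j = 635 (j = (-3*51 - 13297) + 14085 = (-153 - 13297) + 14085 = -13450 + 14085 = 635)
-7238 - j = -7238 - 1*635 = -7238 - 635 = -7873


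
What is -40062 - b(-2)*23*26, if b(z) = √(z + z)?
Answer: -40062 - 1196*I ≈ -40062.0 - 1196.0*I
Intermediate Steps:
b(z) = √2*√z (b(z) = √(2*z) = √2*√z)
-40062 - b(-2)*23*26 = -40062 - (√2*√(-2))*23*26 = -40062 - (√2*(I*√2))*23*26 = -40062 - (2*I)*23*26 = -40062 - 46*I*26 = -40062 - 1196*I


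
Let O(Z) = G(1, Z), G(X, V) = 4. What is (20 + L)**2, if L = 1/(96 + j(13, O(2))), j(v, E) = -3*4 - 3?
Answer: 2627641/6561 ≈ 400.49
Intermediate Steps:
O(Z) = 4
j(v, E) = -15 (j(v, E) = -12 - 3 = -15)
L = 1/81 (L = 1/(96 - 15) = 1/81 ≈ 0.012346)
(20 + L)**2 = (20 + 1/81)**2 = (1621/81)**2 = 2627641/6561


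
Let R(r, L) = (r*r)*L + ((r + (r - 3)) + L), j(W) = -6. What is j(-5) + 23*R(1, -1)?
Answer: -75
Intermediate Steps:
R(r, L) = -3 + L + 2*r + L*r² (R(r, L) = r²*L + ((r + (-3 + r)) + L) = L*r² + ((-3 + 2*r) + L) = L*r² + (-3 + L + 2*r) = -3 + L + 2*r + L*r²)
j(-5) + 23*R(1, -1) = -6 + 23*(-3 - 1 + 2*1 - 1*1²) = -6 + 23*(-3 - 1 + 2 - 1*1) = -6 + 23*(-3 - 1 + 2 - 1) = -6 + 23*(-3) = -6 - 69 = -75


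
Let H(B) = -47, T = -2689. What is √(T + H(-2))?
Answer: 12*I*√19 ≈ 52.307*I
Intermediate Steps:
√(T + H(-2)) = √(-2689 - 47) = √(-2736) = 12*I*√19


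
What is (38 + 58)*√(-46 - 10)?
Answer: 192*I*√14 ≈ 718.4*I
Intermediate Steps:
(38 + 58)*√(-46 - 10) = 96*√(-56) = 96*(2*I*√14) = 192*I*√14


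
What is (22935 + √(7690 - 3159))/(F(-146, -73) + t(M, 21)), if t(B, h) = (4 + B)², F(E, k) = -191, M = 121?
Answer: 22935/15434 + √4531/15434 ≈ 1.4904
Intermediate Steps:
(22935 + √(7690 - 3159))/(F(-146, -73) + t(M, 21)) = (22935 + √(7690 - 3159))/(-191 + (4 + 121)²) = (22935 + √4531)/(-191 + 125²) = (22935 + √4531)/(-191 + 15625) = (22935 + √4531)/15434 = (22935 + √4531)*(1/15434) = 22935/15434 + √4531/15434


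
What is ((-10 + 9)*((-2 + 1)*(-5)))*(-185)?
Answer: 925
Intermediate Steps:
((-10 + 9)*((-2 + 1)*(-5)))*(-185) = -(-1)*(-5)*(-185) = -1*5*(-185) = -5*(-185) = 925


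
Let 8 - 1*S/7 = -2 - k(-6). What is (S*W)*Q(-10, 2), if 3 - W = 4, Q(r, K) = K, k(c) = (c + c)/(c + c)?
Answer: -154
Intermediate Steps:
k(c) = 1 (k(c) = (2*c)/((2*c)) = (2*c)*(1/(2*c)) = 1)
S = 77 (S = 56 - 7*(-2 - 1*1) = 56 - 7*(-2 - 1) = 56 - 7*(-3) = 56 + 21 = 77)
W = -1 (W = 3 - 1*4 = 3 - 4 = -1)
(S*W)*Q(-10, 2) = (77*(-1))*2 = -77*2 = -154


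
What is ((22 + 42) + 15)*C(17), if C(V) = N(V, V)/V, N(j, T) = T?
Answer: 79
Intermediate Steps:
C(V) = 1 (C(V) = V/V = 1)
((22 + 42) + 15)*C(17) = ((22 + 42) + 15)*1 = (64 + 15)*1 = 79*1 = 79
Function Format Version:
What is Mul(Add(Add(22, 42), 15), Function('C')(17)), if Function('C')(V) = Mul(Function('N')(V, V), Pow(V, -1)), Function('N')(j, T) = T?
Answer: 79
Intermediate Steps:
Function('C')(V) = 1 (Function('C')(V) = Mul(V, Pow(V, -1)) = 1)
Mul(Add(Add(22, 42), 15), Function('C')(17)) = Mul(Add(Add(22, 42), 15), 1) = Mul(Add(64, 15), 1) = Mul(79, 1) = 79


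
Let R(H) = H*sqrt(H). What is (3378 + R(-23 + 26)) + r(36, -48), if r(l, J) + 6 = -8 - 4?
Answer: 3360 + 3*sqrt(3) ≈ 3365.2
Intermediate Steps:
r(l, J) = -18 (r(l, J) = -6 + (-8 - 4) = -6 - 12 = -18)
R(H) = H**(3/2)
(3378 + R(-23 + 26)) + r(36, -48) = (3378 + (-23 + 26)**(3/2)) - 18 = (3378 + 3**(3/2)) - 18 = (3378 + 3*sqrt(3)) - 18 = 3360 + 3*sqrt(3)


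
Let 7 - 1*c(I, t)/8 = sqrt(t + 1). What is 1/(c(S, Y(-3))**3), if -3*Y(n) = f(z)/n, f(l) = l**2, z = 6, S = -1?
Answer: 1/(512*(7 - sqrt(5))**3) ≈ 1.8065e-5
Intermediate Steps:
Y(n) = -12/n (Y(n) = -6**2/(3*n) = -12/n)
c(I, t) = 56 - 8*sqrt(1 + t) (c(I, t) = 56 - 8*sqrt(t + 1) = 56 - 8*sqrt(1 + t))
1/(c(S, Y(-3))**3) = 1/((56 - 8*sqrt(1 - 12/(-3)))**3) = 1/((56 - 8*sqrt(1 - 12*(-1/3)))**3) = 1/((56 - 8*sqrt(1 + 4))**3) = 1/((56 - 8*sqrt(5))**3) = (56 - 8*sqrt(5))**(-3)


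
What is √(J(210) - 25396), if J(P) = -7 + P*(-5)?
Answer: I*√26453 ≈ 162.64*I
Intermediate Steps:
J(P) = -7 - 5*P
√(J(210) - 25396) = √((-7 - 5*210) - 25396) = √((-7 - 1050) - 25396) = √(-1057 - 25396) = √(-26453) = I*√26453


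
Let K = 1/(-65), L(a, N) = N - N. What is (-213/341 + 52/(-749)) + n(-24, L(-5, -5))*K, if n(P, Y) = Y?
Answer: -177269/255409 ≈ -0.69406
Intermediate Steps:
L(a, N) = 0
K = -1/65 ≈ -0.015385
(-213/341 + 52/(-749)) + n(-24, L(-5, -5))*K = (-213/341 + 52/(-749)) + 0*(-1/65) = (-213*1/341 + 52*(-1/749)) + 0 = (-213/341 - 52/749) + 0 = -177269/255409 + 0 = -177269/255409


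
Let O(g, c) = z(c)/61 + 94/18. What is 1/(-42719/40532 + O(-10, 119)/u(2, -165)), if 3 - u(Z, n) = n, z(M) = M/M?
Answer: -467293428/477936097 ≈ -0.97773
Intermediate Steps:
z(M) = 1
u(Z, n) = 3 - n
O(g, c) = 2876/549 (O(g, c) = 1/61 + 94/18 = 1*(1/61) + 94*(1/18) = 1/61 + 47/9 = 2876/549)
1/(-42719/40532 + O(-10, 119)/u(2, -165)) = 1/(-42719/40532 + 2876/(549*(3 - 1*(-165)))) = 1/(-42719*1/40532 + 2876/(549*(3 + 165))) = 1/(-42719/40532 + (2876/549)/168) = 1/(-42719/40532 + (2876/549)*(1/168)) = 1/(-42719/40532 + 719/23058) = 1/(-477936097/467293428) = -467293428/477936097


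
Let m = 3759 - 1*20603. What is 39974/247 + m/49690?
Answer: 991073796/6136715 ≈ 161.50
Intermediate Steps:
m = -16844 (m = 3759 - 20603 = -16844)
39974/247 + m/49690 = 39974/247 - 16844/49690 = 39974*(1/247) - 16844*1/49690 = 39974/247 - 8422/24845 = 991073796/6136715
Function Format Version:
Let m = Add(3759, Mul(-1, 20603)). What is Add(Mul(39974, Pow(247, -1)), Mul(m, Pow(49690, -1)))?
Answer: Rational(991073796, 6136715) ≈ 161.50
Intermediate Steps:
m = -16844 (m = Add(3759, -20603) = -16844)
Add(Mul(39974, Pow(247, -1)), Mul(m, Pow(49690, -1))) = Add(Mul(39974, Pow(247, -1)), Mul(-16844, Pow(49690, -1))) = Add(Mul(39974, Rational(1, 247)), Mul(-16844, Rational(1, 49690))) = Add(Rational(39974, 247), Rational(-8422, 24845)) = Rational(991073796, 6136715)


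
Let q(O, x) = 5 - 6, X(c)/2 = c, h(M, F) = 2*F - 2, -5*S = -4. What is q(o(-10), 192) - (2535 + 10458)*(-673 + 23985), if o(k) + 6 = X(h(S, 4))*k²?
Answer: -302892817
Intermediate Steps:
S = ⅘ (S = -⅕*(-4) = ⅘ ≈ 0.80000)
h(M, F) = -2 + 2*F
X(c) = 2*c
o(k) = -6 + 12*k² (o(k) = -6 + (2*(-2 + 2*4))*k² = -6 + (2*(-2 + 8))*k² = -6 + (2*6)*k² = -6 + 12*k²)
q(O, x) = -1
q(o(-10), 192) - (2535 + 10458)*(-673 + 23985) = -1 - (2535 + 10458)*(-673 + 23985) = -1 - 12993*23312 = -1 - 1*302892816 = -1 - 302892816 = -302892817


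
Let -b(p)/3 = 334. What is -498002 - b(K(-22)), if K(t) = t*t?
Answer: -497000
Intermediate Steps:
K(t) = t**2
b(p) = -1002 (b(p) = -3*334 = -1002)
-498002 - b(K(-22)) = -498002 - 1*(-1002) = -498002 + 1002 = -497000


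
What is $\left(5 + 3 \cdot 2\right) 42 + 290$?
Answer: $752$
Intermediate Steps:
$\left(5 + 3 \cdot 2\right) 42 + 290 = \left(5 + 6\right) 42 + 290 = 11 \cdot 42 + 290 = 462 + 290 = 752$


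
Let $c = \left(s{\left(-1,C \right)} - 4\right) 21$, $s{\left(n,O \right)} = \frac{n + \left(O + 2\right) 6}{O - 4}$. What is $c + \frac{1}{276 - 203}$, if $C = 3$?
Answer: $- \frac{50588}{73} \approx -692.99$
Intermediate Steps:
$s{\left(n,O \right)} = \frac{12 + n + 6 O}{-4 + O}$ ($s{\left(n,O \right)} = \frac{n + \left(2 + O\right) 6}{-4 + O} = \frac{n + \left(12 + 6 O\right)}{-4 + O} = \frac{12 + n + 6 O}{-4 + O}$)
$c = -693$ ($c = \left(\frac{12 - 1 + 6 \cdot 3}{-4 + 3} - 4\right) 21 = \left(\frac{12 - 1 + 18}{-1} - 4\right) 21 = \left(\left(-1\right) 29 - 4\right) 21 = \left(-29 - 4\right) 21 = \left(-33\right) 21 = -693$)
$c + \frac{1}{276 - 203} = -693 + \frac{1}{276 - 203} = -693 + \frac{1}{73} = - \frac{50588}{73}$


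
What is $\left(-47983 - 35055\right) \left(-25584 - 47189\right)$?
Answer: $6042924374$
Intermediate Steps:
$\left(-47983 - 35055\right) \left(-25584 - 47189\right) = \left(-83038\right) \left(-72773\right) = 6042924374$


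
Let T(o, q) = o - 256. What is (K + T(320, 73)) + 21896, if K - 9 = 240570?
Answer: 262539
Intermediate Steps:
K = 240579 (K = 9 + 240570 = 240579)
T(o, q) = -256 + o
(K + T(320, 73)) + 21896 = (240579 + (-256 + 320)) + 21896 = (240579 + 64) + 21896 = 240643 + 21896 = 262539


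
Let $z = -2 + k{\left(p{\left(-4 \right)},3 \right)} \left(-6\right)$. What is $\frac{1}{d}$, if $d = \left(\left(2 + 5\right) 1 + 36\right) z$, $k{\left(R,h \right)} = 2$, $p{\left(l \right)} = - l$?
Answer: $- \frac{1}{602} \approx -0.0016611$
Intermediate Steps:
$z = -14$ ($z = -2 + 2 \left(-6\right) = -2 - 12 = -14$)
$d = -602$ ($d = \left(\left(2 + 5\right) 1 + 36\right) \left(-14\right) = \left(7 \cdot 1 + 36\right) \left(-14\right) = \left(7 + 36\right) \left(-14\right) = 43 \left(-14\right) = -602$)
$\frac{1}{d} = \frac{1}{-602} = - \frac{1}{602}$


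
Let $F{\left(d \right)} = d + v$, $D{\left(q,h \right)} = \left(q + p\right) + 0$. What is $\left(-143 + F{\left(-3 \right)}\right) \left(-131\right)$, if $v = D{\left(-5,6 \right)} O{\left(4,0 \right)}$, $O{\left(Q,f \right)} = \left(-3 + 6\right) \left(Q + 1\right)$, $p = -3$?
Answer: $34846$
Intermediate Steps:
$O{\left(Q,f \right)} = 3 + 3 Q$ ($O{\left(Q,f \right)} = 3 \left(1 + Q\right) = 3 + 3 Q$)
$D{\left(q,h \right)} = -3 + q$ ($D{\left(q,h \right)} = \left(q - 3\right) + 0 = \left(-3 + q\right) + 0 = -3 + q$)
$v = -120$ ($v = \left(-3 - 5\right) \left(3 + 3 \cdot 4\right) = - 8 \left(3 + 12\right) = \left(-8\right) 15 = -120$)
$F{\left(d \right)} = -120 + d$ ($F{\left(d \right)} = d - 120 = -120 + d$)
$\left(-143 + F{\left(-3 \right)}\right) \left(-131\right) = \left(-143 - 123\right) \left(-131\right) = \left(-266\right) \left(-131\right) = 34846$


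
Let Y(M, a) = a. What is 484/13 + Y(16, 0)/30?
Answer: 484/13 ≈ 37.231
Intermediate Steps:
484/13 + Y(16, 0)/30 = 484/13 + 0/30 = 484*(1/13) + 0*(1/30) = 484/13 + 0 = 484/13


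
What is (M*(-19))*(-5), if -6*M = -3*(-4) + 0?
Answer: -190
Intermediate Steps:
M = -2 (M = -(-3*(-4) + 0)/6 = -(12 + 0)/6 = -⅙*12 = -2)
(M*(-19))*(-5) = -2*(-19)*(-5) = 38*(-5) = -190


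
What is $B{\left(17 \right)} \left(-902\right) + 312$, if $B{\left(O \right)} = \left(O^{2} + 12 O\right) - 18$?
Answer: $-428138$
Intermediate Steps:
$B{\left(O \right)} = -18 + O^{2} + 12 O$
$B{\left(17 \right)} \left(-902\right) + 312 = \left(-18 + 17^{2} + 12 \cdot 17\right) \left(-902\right) + 312 = \left(-18 + 289 + 204\right) \left(-902\right) + 312 = 475 \left(-902\right) + 312 = -428450 + 312 = -428138$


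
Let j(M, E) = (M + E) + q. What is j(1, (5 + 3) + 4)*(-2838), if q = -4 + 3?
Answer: -34056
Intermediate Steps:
q = -1
j(M, E) = -1 + E + M (j(M, E) = (M + E) - 1 = (E + M) - 1 = -1 + E + M)
j(1, (5 + 3) + 4)*(-2838) = (-1 + ((5 + 3) + 4) + 1)*(-2838) = (-1 + (8 + 4) + 1)*(-2838) = (-1 + 12 + 1)*(-2838) = 12*(-2838) = -34056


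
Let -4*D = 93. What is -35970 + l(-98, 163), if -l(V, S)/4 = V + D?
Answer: -35485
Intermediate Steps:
D = -93/4 (D = -¼*93 = -93/4 ≈ -23.250)
l(V, S) = 93 - 4*V (l(V, S) = -4*(V - 93/4) = -4*(-93/4 + V) = 93 - 4*V)
-35970 + l(-98, 163) = -35970 + (93 - 4*(-98)) = -35970 + (93 + 392) = -35970 + 485 = -35485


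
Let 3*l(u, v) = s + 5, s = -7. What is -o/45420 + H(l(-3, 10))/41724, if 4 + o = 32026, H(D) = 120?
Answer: -18481049/26320890 ≈ -0.70214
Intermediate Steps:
l(u, v) = -2/3 (l(u, v) = (-7 + 5)/3 = (1/3)*(-2) = -2/3)
o = 32022 (o = -4 + 32026 = 32022)
-o/45420 + H(l(-3, 10))/41724 = -1*32022/45420 + 120/41724 = -32022*1/45420 + 120*(1/41724) = -5337/7570 + 10/3477 = -18481049/26320890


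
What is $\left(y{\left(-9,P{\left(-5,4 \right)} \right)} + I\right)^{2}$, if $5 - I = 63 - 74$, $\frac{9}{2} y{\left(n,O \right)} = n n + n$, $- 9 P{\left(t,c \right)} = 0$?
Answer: $1024$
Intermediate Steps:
$P{\left(t,c \right)} = 0$ ($P{\left(t,c \right)} = \left(- \frac{1}{9}\right) 0 = 0$)
$y{\left(n,O \right)} = \frac{2 n}{9} + \frac{2 n^{2}}{9}$ ($y{\left(n,O \right)} = \frac{2 \left(n n + n\right)}{9} = \frac{2 \left(n^{2} + n\right)}{9} = \frac{2 \left(n + n^{2}\right)}{9} = \frac{2 n}{9} + \frac{2 n^{2}}{9}$)
$I = 16$ ($I = 5 - \left(63 - 74\right) = 5 - -11 = 5 + 11 = 16$)
$\left(y{\left(-9,P{\left(-5,4 \right)} \right)} + I\right)^{2} = \left(\frac{2}{9} \left(-9\right) \left(1 - 9\right) + 16\right)^{2} = \left(\frac{2}{9} \left(-9\right) \left(-8\right) + 16\right)^{2} = \left(16 + 16\right)^{2} = 32^{2} = 1024$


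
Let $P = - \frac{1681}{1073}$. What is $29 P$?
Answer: $- \frac{1681}{37} \approx -45.432$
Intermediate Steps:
$P = - \frac{1681}{1073}$ ($P = \left(-1681\right) \frac{1}{1073} = - \frac{1681}{1073} \approx -1.5666$)
$29 P = 29 \left(- \frac{1681}{1073}\right) = - \frac{1681}{37}$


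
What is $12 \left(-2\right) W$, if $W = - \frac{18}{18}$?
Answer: $24$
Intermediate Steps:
$W = -1$ ($W = \left(-18\right) \frac{1}{18} = -1$)
$12 \left(-2\right) W = 12 \left(-2\right) \left(-1\right) = \left(-24\right) \left(-1\right) = 24$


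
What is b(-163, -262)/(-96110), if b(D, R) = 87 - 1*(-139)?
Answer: -113/48055 ≈ -0.0023515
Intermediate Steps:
b(D, R) = 226 (b(D, R) = 87 + 139 = 226)
b(-163, -262)/(-96110) = 226/(-96110) = 226*(-1/96110) = -113/48055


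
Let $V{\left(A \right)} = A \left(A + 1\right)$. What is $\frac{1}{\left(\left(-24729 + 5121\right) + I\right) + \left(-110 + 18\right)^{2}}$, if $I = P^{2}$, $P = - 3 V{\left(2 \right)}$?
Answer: $- \frac{1}{10820} \approx -9.2421 \cdot 10^{-5}$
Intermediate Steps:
$V{\left(A \right)} = A \left(1 + A\right)$
$P = -18$ ($P = - 3 \cdot 2 \left(1 + 2\right) = - 3 \cdot 2 \cdot 3 = \left(-3\right) 6 = -18$)
$I = 324$ ($I = \left(-18\right)^{2} = 324$)
$\frac{1}{\left(\left(-24729 + 5121\right) + I\right) + \left(-110 + 18\right)^{2}} = \frac{1}{\left(\left(-24729 + 5121\right) + 324\right) + \left(-110 + 18\right)^{2}} = \frac{1}{\left(-19608 + 324\right) + \left(-92\right)^{2}} = \frac{1}{-19284 + 8464} = \frac{1}{-10820} = - \frac{1}{10820}$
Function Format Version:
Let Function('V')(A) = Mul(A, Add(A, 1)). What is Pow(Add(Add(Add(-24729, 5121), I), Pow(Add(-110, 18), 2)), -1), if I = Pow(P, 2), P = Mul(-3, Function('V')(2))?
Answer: Rational(-1, 10820) ≈ -9.2421e-5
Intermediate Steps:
Function('V')(A) = Mul(A, Add(1, A))
P = -18 (P = Mul(-3, Mul(2, Add(1, 2))) = Mul(-3, Mul(2, 3)) = Mul(-3, 6) = -18)
I = 324 (I = Pow(-18, 2) = 324)
Pow(Add(Add(Add(-24729, 5121), I), Pow(Add(-110, 18), 2)), -1) = Pow(Add(Add(Add(-24729, 5121), 324), Pow(Add(-110, 18), 2)), -1) = Pow(Add(Add(-19608, 324), Pow(-92, 2)), -1) = Pow(Add(-19284, 8464), -1) = Pow(-10820, -1) = Rational(-1, 10820)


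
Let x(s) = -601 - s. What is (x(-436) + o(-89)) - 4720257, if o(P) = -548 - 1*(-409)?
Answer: -4720561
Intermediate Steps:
o(P) = -139 (o(P) = -548 + 409 = -139)
(x(-436) + o(-89)) - 4720257 = ((-601 - 1*(-436)) - 139) - 4720257 = ((-601 + 436) - 139) - 4720257 = (-165 - 139) - 4720257 = -304 - 4720257 = -4720561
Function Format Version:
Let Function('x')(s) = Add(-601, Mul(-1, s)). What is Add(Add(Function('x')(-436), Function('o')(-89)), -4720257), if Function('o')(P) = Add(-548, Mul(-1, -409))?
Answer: -4720561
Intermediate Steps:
Function('o')(P) = -139 (Function('o')(P) = Add(-548, 409) = -139)
Add(Add(Function('x')(-436), Function('o')(-89)), -4720257) = Add(Add(Add(-601, Mul(-1, -436)), -139), -4720257) = Add(Add(Add(-601, 436), -139), -4720257) = Add(Add(-165, -139), -4720257) = Add(-304, -4720257) = -4720561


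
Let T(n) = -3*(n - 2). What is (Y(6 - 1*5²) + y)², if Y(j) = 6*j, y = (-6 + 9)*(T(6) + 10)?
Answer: 14400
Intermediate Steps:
T(n) = 6 - 3*n (T(n) = -3*(-2 + n) = 6 - 3*n)
y = -6 (y = (-6 + 9)*((6 - 3*6) + 10) = 3*((6 - 18) + 10) = 3*(-12 + 10) = 3*(-2) = -6)
(Y(6 - 1*5²) + y)² = (6*(6 - 1*5²) - 6)² = (6*(6 - 1*25) - 6)² = (6*(6 - 25) - 6)² = (6*(-19) - 6)² = (-114 - 6)² = (-120)² = 14400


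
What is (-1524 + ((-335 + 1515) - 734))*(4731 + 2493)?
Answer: -7787472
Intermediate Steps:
(-1524 + ((-335 + 1515) - 734))*(4731 + 2493) = (-1524 + (1180 - 734))*7224 = (-1524 + 446)*7224 = -1078*7224 = -7787472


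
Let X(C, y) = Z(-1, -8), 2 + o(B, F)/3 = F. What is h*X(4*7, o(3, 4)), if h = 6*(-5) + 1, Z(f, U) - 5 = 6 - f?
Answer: -348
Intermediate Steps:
o(B, F) = -6 + 3*F
Z(f, U) = 11 - f (Z(f, U) = 5 + (6 - f) = 11 - f)
X(C, y) = 12 (X(C, y) = 11 - 1*(-1) = 11 + 1 = 12)
h = -29 (h = -30 + 1 = -29)
h*X(4*7, o(3, 4)) = -29*12 = -348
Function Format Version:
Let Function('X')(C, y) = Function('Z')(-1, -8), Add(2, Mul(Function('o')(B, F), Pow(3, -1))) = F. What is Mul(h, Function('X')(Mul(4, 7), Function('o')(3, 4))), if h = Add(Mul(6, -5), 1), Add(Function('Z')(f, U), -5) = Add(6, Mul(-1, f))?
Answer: -348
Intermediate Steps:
Function('o')(B, F) = Add(-6, Mul(3, F))
Function('Z')(f, U) = Add(11, Mul(-1, f)) (Function('Z')(f, U) = Add(5, Add(6, Mul(-1, f))) = Add(11, Mul(-1, f)))
Function('X')(C, y) = 12 (Function('X')(C, y) = Add(11, Mul(-1, -1)) = Add(11, 1) = 12)
h = -29 (h = Add(-30, 1) = -29)
Mul(h, Function('X')(Mul(4, 7), Function('o')(3, 4))) = Mul(-29, 12) = -348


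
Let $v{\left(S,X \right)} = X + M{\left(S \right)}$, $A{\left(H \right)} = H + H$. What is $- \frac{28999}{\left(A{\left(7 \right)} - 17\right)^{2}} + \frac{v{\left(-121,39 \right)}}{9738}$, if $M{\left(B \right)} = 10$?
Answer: $- \frac{31376869}{9738} \approx -3222.1$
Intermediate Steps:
$A{\left(H \right)} = 2 H$
$v{\left(S,X \right)} = 10 + X$ ($v{\left(S,X \right)} = X + 10 = 10 + X$)
$- \frac{28999}{\left(A{\left(7 \right)} - 17\right)^{2}} + \frac{v{\left(-121,39 \right)}}{9738} = - \frac{28999}{\left(2 \cdot 7 - 17\right)^{2}} + \frac{10 + 39}{9738} = - \frac{28999}{\left(14 - 17\right)^{2}} + 49 \cdot \frac{1}{9738} = - \frac{28999}{\left(-3\right)^{2}} + \frac{49}{9738} = - \frac{28999}{9} + \frac{49}{9738} = - \frac{31376869}{9738}$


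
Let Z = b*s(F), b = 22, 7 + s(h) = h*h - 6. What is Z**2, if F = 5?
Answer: 69696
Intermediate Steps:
s(h) = -13 + h**2 (s(h) = -7 + (h*h - 6) = -7 + (h**2 - 6) = -7 + (-6 + h**2) = -13 + h**2)
Z = 264 (Z = 22*(-13 + 5**2) = 22*(-13 + 25) = 22*12 = 264)
Z**2 = 264**2 = 69696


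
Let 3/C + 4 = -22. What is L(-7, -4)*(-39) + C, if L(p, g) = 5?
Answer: -5073/26 ≈ -195.12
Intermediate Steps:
C = -3/26 (C = 3/(-4 - 22) = 3/(-26) = 3*(-1/26) = -3/26 ≈ -0.11538)
L(-7, -4)*(-39) + C = 5*(-39) - 3/26 = -195 - 3/26 = -5073/26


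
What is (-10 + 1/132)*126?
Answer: -27699/22 ≈ -1259.0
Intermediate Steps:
(-10 + 1/132)*126 = -1319/132*126 = -27699/22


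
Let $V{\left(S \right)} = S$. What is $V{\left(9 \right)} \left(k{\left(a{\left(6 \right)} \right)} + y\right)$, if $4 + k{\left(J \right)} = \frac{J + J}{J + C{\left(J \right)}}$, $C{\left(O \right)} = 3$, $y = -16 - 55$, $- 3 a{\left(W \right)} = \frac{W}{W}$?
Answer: $- \frac{2709}{4} \approx -677.25$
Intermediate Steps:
$a{\left(W \right)} = - \frac{1}{3}$ ($a{\left(W \right)} = - \frac{W \frac{1}{W}}{3} = \left(- \frac{1}{3}\right) 1 = - \frac{1}{3}$)
$y = -71$ ($y = -16 - 55 = -71$)
$k{\left(J \right)} = -4 + \frac{2 J}{3 + J}$ ($k{\left(J \right)} = -4 + \frac{J + J}{J + 3} = -4 + \frac{2 J}{3 + J}$)
$V{\left(9 \right)} \left(k{\left(a{\left(6 \right)} \right)} + y\right) = 9 \left(\frac{2 \left(-6 - - \frac{1}{3}\right)}{3 - \frac{1}{3}} - 71\right) = 9 \left(\frac{2 \left(-6 + \frac{1}{3}\right)}{\frac{8}{3}} - 71\right) = 9 \left(2 \cdot \frac{3}{8} \left(- \frac{17}{3}\right) - 71\right) = 9 \left(- \frac{17}{4} - 71\right) = 9 \left(- \frac{301}{4}\right) = - \frac{2709}{4}$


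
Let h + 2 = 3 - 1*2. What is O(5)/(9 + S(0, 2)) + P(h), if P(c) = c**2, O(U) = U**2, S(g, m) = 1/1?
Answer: 7/2 ≈ 3.5000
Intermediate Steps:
S(g, m) = 1
h = -1 (h = -2 + (3 - 1*2) = -2 + (3 - 2) = -2 + 1 = -1)
O(5)/(9 + S(0, 2)) + P(h) = 5**2/(9 + 1) + (-1)**2 = 25/10 + 1 = (1/10)*25 + 1 = 5/2 + 1 = 7/2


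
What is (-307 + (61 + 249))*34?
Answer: 102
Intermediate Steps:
(-307 + (61 + 249))*34 = (-307 + 310)*34 = 3*34 = 102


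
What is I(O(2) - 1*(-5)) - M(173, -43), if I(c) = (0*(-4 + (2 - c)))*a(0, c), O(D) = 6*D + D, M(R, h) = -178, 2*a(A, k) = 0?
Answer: 178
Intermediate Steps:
a(A, k) = 0 (a(A, k) = (½)*0 = 0)
O(D) = 7*D
I(c) = 0 (I(c) = (0*(-4 + (2 - c)))*0 = (0*(-2 - c))*0 = 0*0 = 0)
I(O(2) - 1*(-5)) - M(173, -43) = 0 - 1*(-178) = 0 + 178 = 178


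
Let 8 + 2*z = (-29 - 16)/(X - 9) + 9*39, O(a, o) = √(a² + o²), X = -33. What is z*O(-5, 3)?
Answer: 4817*√34/28 ≈ 1003.1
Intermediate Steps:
z = 4817/28 (z = -4 + ((-29 - 16)/(-33 - 9) + 9*39)/2 = -4 + (-45/(-42) + 351)/2 = -4 + (-45*(-1/42) + 351)/2 = -4 + (15/14 + 351)/2 = -4 + (½)*(4929/14) = -4 + 4929/28 = 4817/28 ≈ 172.04)
z*O(-5, 3) = 4817*√((-5)² + 3²)/28 = 4817*√(25 + 9)/28 = 4817*√34/28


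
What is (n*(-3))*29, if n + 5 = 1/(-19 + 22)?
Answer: 406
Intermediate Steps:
n = -14/3 (n = -5 + 1/(-19 + 22) = -5 + 1/3 = -5 + ⅓ = -14/3 ≈ -4.6667)
(n*(-3))*29 = -14/3*(-3)*29 = 14*29 = 406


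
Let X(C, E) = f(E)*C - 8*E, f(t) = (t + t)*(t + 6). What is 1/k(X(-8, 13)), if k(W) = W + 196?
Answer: -1/3860 ≈ -0.00025907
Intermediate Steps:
f(t) = 2*t*(6 + t) (f(t) = (2*t)*(6 + t) = 2*t*(6 + t))
X(C, E) = -8*E + 2*C*E*(6 + E) (X(C, E) = (2*E*(6 + E))*C - 8*E = 2*C*E*(6 + E) - 8*E = -8*E + 2*C*E*(6 + E))
k(W) = 196 + W
1/k(X(-8, 13)) = 1/(196 + 2*13*(-4 - 8*(6 + 13))) = 1/(196 + 2*13*(-4 - 8*19)) = 1/(196 + 2*13*(-4 - 152)) = 1/(196 + 2*13*(-156)) = 1/(196 - 4056) = 1/(-3860) = -1/3860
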